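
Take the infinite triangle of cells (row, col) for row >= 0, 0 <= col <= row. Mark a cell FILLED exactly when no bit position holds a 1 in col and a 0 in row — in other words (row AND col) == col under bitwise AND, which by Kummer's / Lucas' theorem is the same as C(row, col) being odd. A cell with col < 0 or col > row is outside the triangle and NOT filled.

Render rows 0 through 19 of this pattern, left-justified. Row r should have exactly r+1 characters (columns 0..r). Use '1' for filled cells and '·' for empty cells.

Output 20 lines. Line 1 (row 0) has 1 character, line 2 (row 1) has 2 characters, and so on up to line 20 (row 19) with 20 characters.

r0=0: 1
r1=1: 11
r2=10: 1·1
r3=11: 1111
r4=100: 1···1
r5=101: 11··11
r6=110: 1·1·1·1
r7=111: 11111111
r8=1000: 1·······1
r9=1001: 11······11
r10=1010: 1·1·····1·1
r11=1011: 1111····1111
r12=1100: 1···1···1···1
r13=1101: 11··11··11··11
r14=1110: 1·1·1·1·1·1·1·1
r15=1111: 1111111111111111
r16=10000: 1···············1
r17=10001: 11··············11
r18=10010: 1·1·············1·1
r19=10011: 1111············1111

Answer: 1
11
1·1
1111
1···1
11··11
1·1·1·1
11111111
1·······1
11······11
1·1·····1·1
1111····1111
1···1···1···1
11··11··11··11
1·1·1·1·1·1·1·1
1111111111111111
1···············1
11··············11
1·1·············1·1
1111············1111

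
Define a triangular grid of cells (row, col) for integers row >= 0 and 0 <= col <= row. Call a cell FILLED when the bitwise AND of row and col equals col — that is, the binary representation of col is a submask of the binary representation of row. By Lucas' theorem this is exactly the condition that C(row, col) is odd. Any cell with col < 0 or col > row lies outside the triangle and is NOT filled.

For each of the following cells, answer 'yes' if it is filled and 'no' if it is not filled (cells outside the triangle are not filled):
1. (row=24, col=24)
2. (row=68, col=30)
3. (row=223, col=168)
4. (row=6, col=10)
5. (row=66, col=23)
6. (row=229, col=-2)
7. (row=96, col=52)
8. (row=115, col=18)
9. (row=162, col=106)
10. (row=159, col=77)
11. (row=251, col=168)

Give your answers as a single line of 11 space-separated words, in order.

(24,24): row=0b11000, col=0b11000, row AND col = 0b11000 = 24; 24 == 24 -> filled
(68,30): row=0b1000100, col=0b11110, row AND col = 0b100 = 4; 4 != 30 -> empty
(223,168): row=0b11011111, col=0b10101000, row AND col = 0b10001000 = 136; 136 != 168 -> empty
(6,10): col outside [0, 6] -> not filled
(66,23): row=0b1000010, col=0b10111, row AND col = 0b10 = 2; 2 != 23 -> empty
(229,-2): col outside [0, 229] -> not filled
(96,52): row=0b1100000, col=0b110100, row AND col = 0b100000 = 32; 32 != 52 -> empty
(115,18): row=0b1110011, col=0b10010, row AND col = 0b10010 = 18; 18 == 18 -> filled
(162,106): row=0b10100010, col=0b1101010, row AND col = 0b100010 = 34; 34 != 106 -> empty
(159,77): row=0b10011111, col=0b1001101, row AND col = 0b1101 = 13; 13 != 77 -> empty
(251,168): row=0b11111011, col=0b10101000, row AND col = 0b10101000 = 168; 168 == 168 -> filled

Answer: yes no no no no no no yes no no yes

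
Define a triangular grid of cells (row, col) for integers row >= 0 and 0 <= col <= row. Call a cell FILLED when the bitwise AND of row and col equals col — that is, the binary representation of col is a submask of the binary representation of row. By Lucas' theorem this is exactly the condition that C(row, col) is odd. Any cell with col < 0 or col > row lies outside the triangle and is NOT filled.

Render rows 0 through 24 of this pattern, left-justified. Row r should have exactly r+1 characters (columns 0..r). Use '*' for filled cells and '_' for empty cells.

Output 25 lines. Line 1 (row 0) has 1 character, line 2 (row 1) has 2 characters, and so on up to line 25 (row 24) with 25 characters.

r0=0: *
r1=1: **
r2=10: *_*
r3=11: ****
r4=100: *___*
r5=101: **__**
r6=110: *_*_*_*
r7=111: ********
r8=1000: *_______*
r9=1001: **______**
r10=1010: *_*_____*_*
r11=1011: ****____****
r12=1100: *___*___*___*
r13=1101: **__**__**__**
r14=1110: *_*_*_*_*_*_*_*
r15=1111: ****************
r16=10000: *_______________*
r17=10001: **______________**
r18=10010: *_*_____________*_*
r19=10011: ****____________****
r20=10100: *___*___________*___*
r21=10101: **__**__________**__**
r22=10110: *_*_*_*_________*_*_*_*
r23=10111: ********________********
r24=11000: *_______*_______*_______*

Answer: *
**
*_*
****
*___*
**__**
*_*_*_*
********
*_______*
**______**
*_*_____*_*
****____****
*___*___*___*
**__**__**__**
*_*_*_*_*_*_*_*
****************
*_______________*
**______________**
*_*_____________*_*
****____________****
*___*___________*___*
**__**__________**__**
*_*_*_*_________*_*_*_*
********________********
*_______*_______*_______*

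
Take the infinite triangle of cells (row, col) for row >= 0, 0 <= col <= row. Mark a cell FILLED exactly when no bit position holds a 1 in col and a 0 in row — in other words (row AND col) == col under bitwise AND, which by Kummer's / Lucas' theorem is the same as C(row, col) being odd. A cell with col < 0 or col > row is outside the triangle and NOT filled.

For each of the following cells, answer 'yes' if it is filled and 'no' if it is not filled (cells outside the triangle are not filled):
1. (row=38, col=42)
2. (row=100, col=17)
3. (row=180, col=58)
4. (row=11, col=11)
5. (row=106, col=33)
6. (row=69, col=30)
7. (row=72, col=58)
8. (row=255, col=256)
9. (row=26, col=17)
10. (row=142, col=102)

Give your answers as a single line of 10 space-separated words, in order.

Answer: no no no yes no no no no no no

Derivation:
(38,42): col outside [0, 38] -> not filled
(100,17): row=0b1100100, col=0b10001, row AND col = 0b0 = 0; 0 != 17 -> empty
(180,58): row=0b10110100, col=0b111010, row AND col = 0b110000 = 48; 48 != 58 -> empty
(11,11): row=0b1011, col=0b1011, row AND col = 0b1011 = 11; 11 == 11 -> filled
(106,33): row=0b1101010, col=0b100001, row AND col = 0b100000 = 32; 32 != 33 -> empty
(69,30): row=0b1000101, col=0b11110, row AND col = 0b100 = 4; 4 != 30 -> empty
(72,58): row=0b1001000, col=0b111010, row AND col = 0b1000 = 8; 8 != 58 -> empty
(255,256): col outside [0, 255] -> not filled
(26,17): row=0b11010, col=0b10001, row AND col = 0b10000 = 16; 16 != 17 -> empty
(142,102): row=0b10001110, col=0b1100110, row AND col = 0b110 = 6; 6 != 102 -> empty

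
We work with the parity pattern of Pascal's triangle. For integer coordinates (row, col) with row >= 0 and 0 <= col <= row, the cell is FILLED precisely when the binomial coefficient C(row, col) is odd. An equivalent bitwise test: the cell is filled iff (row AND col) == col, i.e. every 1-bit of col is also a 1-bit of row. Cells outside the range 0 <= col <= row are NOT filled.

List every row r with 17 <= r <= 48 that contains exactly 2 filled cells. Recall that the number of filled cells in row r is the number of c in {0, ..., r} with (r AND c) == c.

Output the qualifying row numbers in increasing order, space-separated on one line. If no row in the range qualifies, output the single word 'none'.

Answer: 32

Derivation:
Row r has 2^popcount(r) filled cells, so we need popcount(r) = log2(2) = 1.
Scan r = 17..48 and keep those with exactly 1 one-bits:
r=17=10001 popcount=2 -> skip
r=18=10010 popcount=2 -> skip
r=19=10011 popcount=3 -> skip
r=20=10100 popcount=2 -> skip
r=21=10101 popcount=3 -> skip
r=22=10110 popcount=3 -> skip
r=23=10111 popcount=4 -> skip
r=24=11000 popcount=2 -> skip
r=25=11001 popcount=3 -> skip
r=26=11010 popcount=3 -> skip
r=27=11011 popcount=4 -> skip
r=28=11100 popcount=3 -> skip
r=29=11101 popcount=4 -> skip
r=30=11110 popcount=4 -> skip
r=31=11111 popcount=5 -> skip
r=32=100000 popcount=1 -> KEEP
r=33=100001 popcount=2 -> skip
r=34=100010 popcount=2 -> skip
r=35=100011 popcount=3 -> skip
r=36=100100 popcount=2 -> skip
r=37=100101 popcount=3 -> skip
r=38=100110 popcount=3 -> skip
r=39=100111 popcount=4 -> skip
r=40=101000 popcount=2 -> skip
r=41=101001 popcount=3 -> skip
r=42=101010 popcount=3 -> skip
r=43=101011 popcount=4 -> skip
r=44=101100 popcount=3 -> skip
r=45=101101 popcount=4 -> skip
r=46=101110 popcount=4 -> skip
r=47=101111 popcount=5 -> skip
r=48=110000 popcount=2 -> skip
Kept rows: 32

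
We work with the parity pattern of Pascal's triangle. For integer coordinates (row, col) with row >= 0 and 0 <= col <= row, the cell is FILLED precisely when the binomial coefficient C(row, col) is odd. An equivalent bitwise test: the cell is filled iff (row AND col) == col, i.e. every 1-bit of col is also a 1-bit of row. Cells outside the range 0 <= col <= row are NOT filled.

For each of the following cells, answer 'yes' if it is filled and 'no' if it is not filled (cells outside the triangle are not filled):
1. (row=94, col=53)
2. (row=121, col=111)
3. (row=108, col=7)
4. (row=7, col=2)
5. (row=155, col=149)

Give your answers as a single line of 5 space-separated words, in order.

Answer: no no no yes no

Derivation:
(94,53): row=0b1011110, col=0b110101, row AND col = 0b10100 = 20; 20 != 53 -> empty
(121,111): row=0b1111001, col=0b1101111, row AND col = 0b1101001 = 105; 105 != 111 -> empty
(108,7): row=0b1101100, col=0b111, row AND col = 0b100 = 4; 4 != 7 -> empty
(7,2): row=0b111, col=0b10, row AND col = 0b10 = 2; 2 == 2 -> filled
(155,149): row=0b10011011, col=0b10010101, row AND col = 0b10010001 = 145; 145 != 149 -> empty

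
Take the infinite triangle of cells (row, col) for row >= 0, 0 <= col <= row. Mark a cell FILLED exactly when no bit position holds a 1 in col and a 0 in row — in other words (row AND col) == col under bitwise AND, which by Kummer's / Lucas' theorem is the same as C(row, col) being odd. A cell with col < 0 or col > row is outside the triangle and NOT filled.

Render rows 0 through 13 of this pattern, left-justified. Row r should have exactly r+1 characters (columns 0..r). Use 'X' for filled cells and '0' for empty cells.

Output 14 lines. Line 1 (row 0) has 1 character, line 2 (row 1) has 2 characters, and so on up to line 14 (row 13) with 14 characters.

Answer: X
XX
X0X
XXXX
X000X
XX00XX
X0X0X0X
XXXXXXXX
X0000000X
XX000000XX
X0X00000X0X
XXXX0000XXXX
X000X000X000X
XX00XX00XX00XX

Derivation:
r0=0: X
r1=1: XX
r2=10: X0X
r3=11: XXXX
r4=100: X000X
r5=101: XX00XX
r6=110: X0X0X0X
r7=111: XXXXXXXX
r8=1000: X0000000X
r9=1001: XX000000XX
r10=1010: X0X00000X0X
r11=1011: XXXX0000XXXX
r12=1100: X000X000X000X
r13=1101: XX00XX00XX00XX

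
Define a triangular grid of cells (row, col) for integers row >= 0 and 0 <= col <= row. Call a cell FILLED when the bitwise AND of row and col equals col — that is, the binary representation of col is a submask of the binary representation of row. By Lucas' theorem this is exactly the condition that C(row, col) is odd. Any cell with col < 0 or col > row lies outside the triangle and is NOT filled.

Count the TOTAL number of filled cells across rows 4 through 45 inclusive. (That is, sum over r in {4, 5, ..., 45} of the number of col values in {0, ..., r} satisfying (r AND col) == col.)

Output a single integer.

r4=100 pc1: +2 =2
r5=101 pc2: +4 =6
r6=110 pc2: +4 =10
r7=111 pc3: +8 =18
r8=1000 pc1: +2 =20
r9=1001 pc2: +4 =24
r10=1010 pc2: +4 =28
r11=1011 pc3: +8 =36
r12=1100 pc2: +4 =40
r13=1101 pc3: +8 =48
r14=1110 pc3: +8 =56
r15=1111 pc4: +16 =72
r16=10000 pc1: +2 =74
r17=10001 pc2: +4 =78
r18=10010 pc2: +4 =82
r19=10011 pc3: +8 =90
r20=10100 pc2: +4 =94
r21=10101 pc3: +8 =102
r22=10110 pc3: +8 =110
r23=10111 pc4: +16 =126
r24=11000 pc2: +4 =130
r25=11001 pc3: +8 =138
r26=11010 pc3: +8 =146
r27=11011 pc4: +16 =162
r28=11100 pc3: +8 =170
r29=11101 pc4: +16 =186
r30=11110 pc4: +16 =202
r31=11111 pc5: +32 =234
r32=100000 pc1: +2 =236
r33=100001 pc2: +4 =240
r34=100010 pc2: +4 =244
r35=100011 pc3: +8 =252
r36=100100 pc2: +4 =256
r37=100101 pc3: +8 =264
r38=100110 pc3: +8 =272
r39=100111 pc4: +16 =288
r40=101000 pc2: +4 =292
r41=101001 pc3: +8 =300
r42=101010 pc3: +8 =308
r43=101011 pc4: +16 =324
r44=101100 pc3: +8 =332
r45=101101 pc4: +16 =348

Answer: 348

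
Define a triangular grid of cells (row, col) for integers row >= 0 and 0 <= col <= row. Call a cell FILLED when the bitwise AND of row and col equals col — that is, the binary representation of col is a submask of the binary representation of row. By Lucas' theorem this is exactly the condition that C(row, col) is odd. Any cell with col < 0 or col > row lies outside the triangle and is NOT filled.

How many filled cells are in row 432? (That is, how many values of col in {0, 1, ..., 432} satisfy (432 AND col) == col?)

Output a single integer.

432 in binary = 110110000
popcount(432) = number of 1-bits in 110110000 = 4
A col c satisfies (432 AND c) == c iff every set bit of c is also set in 432; each of the 4 set bits of 432 can independently be on or off in c.
count = 2^4 = 16

Answer: 16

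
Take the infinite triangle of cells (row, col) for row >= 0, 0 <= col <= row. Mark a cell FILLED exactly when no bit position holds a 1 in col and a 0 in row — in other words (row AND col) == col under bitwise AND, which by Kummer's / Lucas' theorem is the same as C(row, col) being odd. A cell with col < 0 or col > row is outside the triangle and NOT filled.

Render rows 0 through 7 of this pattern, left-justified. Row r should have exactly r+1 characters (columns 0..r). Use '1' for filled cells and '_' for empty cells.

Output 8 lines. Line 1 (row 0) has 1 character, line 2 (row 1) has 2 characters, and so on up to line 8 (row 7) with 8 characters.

r0=0: 1
r1=1: 11
r2=10: 1_1
r3=11: 1111
r4=100: 1___1
r5=101: 11__11
r6=110: 1_1_1_1
r7=111: 11111111

Answer: 1
11
1_1
1111
1___1
11__11
1_1_1_1
11111111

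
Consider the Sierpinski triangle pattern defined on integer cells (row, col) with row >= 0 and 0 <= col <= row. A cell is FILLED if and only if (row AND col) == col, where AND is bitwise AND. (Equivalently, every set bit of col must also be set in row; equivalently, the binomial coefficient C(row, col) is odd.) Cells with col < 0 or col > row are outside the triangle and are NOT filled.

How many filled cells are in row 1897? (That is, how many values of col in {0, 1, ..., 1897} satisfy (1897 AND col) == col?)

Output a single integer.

1897 in binary = 11101101001
popcount(1897) = number of 1-bits in 11101101001 = 7
A col c satisfies (1897 AND c) == c iff every set bit of c is also set in 1897; each of the 7 set bits of 1897 can independently be on or off in c.
count = 2^7 = 128

Answer: 128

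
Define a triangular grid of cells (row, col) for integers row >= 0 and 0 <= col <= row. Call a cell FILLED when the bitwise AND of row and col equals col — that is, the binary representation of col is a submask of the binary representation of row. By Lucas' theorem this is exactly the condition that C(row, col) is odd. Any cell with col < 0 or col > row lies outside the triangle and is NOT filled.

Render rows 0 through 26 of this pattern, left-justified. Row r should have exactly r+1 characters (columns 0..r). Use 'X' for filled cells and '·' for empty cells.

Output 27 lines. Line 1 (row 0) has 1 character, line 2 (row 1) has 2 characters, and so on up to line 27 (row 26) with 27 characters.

r0=0: X
r1=1: XX
r2=10: X·X
r3=11: XXXX
r4=100: X···X
r5=101: XX··XX
r6=110: X·X·X·X
r7=111: XXXXXXXX
r8=1000: X·······X
r9=1001: XX······XX
r10=1010: X·X·····X·X
r11=1011: XXXX····XXXX
r12=1100: X···X···X···X
r13=1101: XX··XX··XX··XX
r14=1110: X·X·X·X·X·X·X·X
r15=1111: XXXXXXXXXXXXXXXX
r16=10000: X···············X
r17=10001: XX··············XX
r18=10010: X·X·············X·X
r19=10011: XXXX············XXXX
r20=10100: X···X···········X···X
r21=10101: XX··XX··········XX··XX
r22=10110: X·X·X·X·········X·X·X·X
r23=10111: XXXXXXXX········XXXXXXXX
r24=11000: X·······X·······X·······X
r25=11001: XX······XX······XX······XX
r26=11010: X·X·····X·X·····X·X·····X·X

Answer: X
XX
X·X
XXXX
X···X
XX··XX
X·X·X·X
XXXXXXXX
X·······X
XX······XX
X·X·····X·X
XXXX····XXXX
X···X···X···X
XX··XX··XX··XX
X·X·X·X·X·X·X·X
XXXXXXXXXXXXXXXX
X···············X
XX··············XX
X·X·············X·X
XXXX············XXXX
X···X···········X···X
XX··XX··········XX··XX
X·X·X·X·········X·X·X·X
XXXXXXXX········XXXXXXXX
X·······X·······X·······X
XX······XX······XX······XX
X·X·····X·X·····X·X·····X·X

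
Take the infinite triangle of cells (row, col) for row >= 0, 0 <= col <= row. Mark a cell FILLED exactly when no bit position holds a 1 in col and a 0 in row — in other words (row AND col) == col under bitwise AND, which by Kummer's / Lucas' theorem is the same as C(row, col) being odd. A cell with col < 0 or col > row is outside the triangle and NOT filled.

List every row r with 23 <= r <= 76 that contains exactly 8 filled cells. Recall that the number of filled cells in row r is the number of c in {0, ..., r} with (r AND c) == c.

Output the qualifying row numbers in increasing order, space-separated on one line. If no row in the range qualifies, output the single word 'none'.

Answer: 25 26 28 35 37 38 41 42 44 49 50 52 56 67 69 70 73 74 76

Derivation:
Row r has 2^popcount(r) filled cells, so we need popcount(r) = log2(8) = 3.
Scan r = 23..76 and keep those with exactly 3 one-bits:
r=23=10111 popcount=4 -> skip
r=24=11000 popcount=2 -> skip
r=25=11001 popcount=3 -> KEEP
r=26=11010 popcount=3 -> KEEP
r=27=11011 popcount=4 -> skip
r=28=11100 popcount=3 -> KEEP
r=29=11101 popcount=4 -> skip
r=30=11110 popcount=4 -> skip
r=31=11111 popcount=5 -> skip
r=32=100000 popcount=1 -> skip
r=33=100001 popcount=2 -> skip
r=34=100010 popcount=2 -> skip
r=35=100011 popcount=3 -> KEEP
r=36=100100 popcount=2 -> skip
r=37=100101 popcount=3 -> KEEP
r=38=100110 popcount=3 -> KEEP
r=39=100111 popcount=4 -> skip
r=40=101000 popcount=2 -> skip
r=41=101001 popcount=3 -> KEEP
r=42=101010 popcount=3 -> KEEP
r=43=101011 popcount=4 -> skip
r=44=101100 popcount=3 -> KEEP
r=45=101101 popcount=4 -> skip
r=46=101110 popcount=4 -> skip
r=47=101111 popcount=5 -> skip
r=48=110000 popcount=2 -> skip
r=49=110001 popcount=3 -> KEEP
r=50=110010 popcount=3 -> KEEP
r=51=110011 popcount=4 -> skip
r=52=110100 popcount=3 -> KEEP
r=53=110101 popcount=4 -> skip
r=54=110110 popcount=4 -> skip
r=55=110111 popcount=5 -> skip
r=56=111000 popcount=3 -> KEEP
r=57=111001 popcount=4 -> skip
r=58=111010 popcount=4 -> skip
r=59=111011 popcount=5 -> skip
r=60=111100 popcount=4 -> skip
r=61=111101 popcount=5 -> skip
r=62=111110 popcount=5 -> skip
r=63=111111 popcount=6 -> skip
r=64=1000000 popcount=1 -> skip
r=65=1000001 popcount=2 -> skip
r=66=1000010 popcount=2 -> skip
r=67=1000011 popcount=3 -> KEEP
r=68=1000100 popcount=2 -> skip
r=69=1000101 popcount=3 -> KEEP
r=70=1000110 popcount=3 -> KEEP
r=71=1000111 popcount=4 -> skip
r=72=1001000 popcount=2 -> skip
r=73=1001001 popcount=3 -> KEEP
r=74=1001010 popcount=3 -> KEEP
r=75=1001011 popcount=4 -> skip
r=76=1001100 popcount=3 -> KEEP
Kept rows: 25 26 28 35 37 38 41 42 44 49 50 52 56 67 69 70 73 74 76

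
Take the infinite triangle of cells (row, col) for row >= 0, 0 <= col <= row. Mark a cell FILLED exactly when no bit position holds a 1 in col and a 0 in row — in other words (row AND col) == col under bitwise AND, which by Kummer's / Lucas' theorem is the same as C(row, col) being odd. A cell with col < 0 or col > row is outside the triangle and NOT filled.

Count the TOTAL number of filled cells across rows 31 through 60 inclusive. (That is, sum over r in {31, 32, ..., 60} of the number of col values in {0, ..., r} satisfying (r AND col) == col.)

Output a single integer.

r31=11111 pc5: +32 =32
r32=100000 pc1: +2 =34
r33=100001 pc2: +4 =38
r34=100010 pc2: +4 =42
r35=100011 pc3: +8 =50
r36=100100 pc2: +4 =54
r37=100101 pc3: +8 =62
r38=100110 pc3: +8 =70
r39=100111 pc4: +16 =86
r40=101000 pc2: +4 =90
r41=101001 pc3: +8 =98
r42=101010 pc3: +8 =106
r43=101011 pc4: +16 =122
r44=101100 pc3: +8 =130
r45=101101 pc4: +16 =146
r46=101110 pc4: +16 =162
r47=101111 pc5: +32 =194
r48=110000 pc2: +4 =198
r49=110001 pc3: +8 =206
r50=110010 pc3: +8 =214
r51=110011 pc4: +16 =230
r52=110100 pc3: +8 =238
r53=110101 pc4: +16 =254
r54=110110 pc4: +16 =270
r55=110111 pc5: +32 =302
r56=111000 pc3: +8 =310
r57=111001 pc4: +16 =326
r58=111010 pc4: +16 =342
r59=111011 pc5: +32 =374
r60=111100 pc4: +16 =390

Answer: 390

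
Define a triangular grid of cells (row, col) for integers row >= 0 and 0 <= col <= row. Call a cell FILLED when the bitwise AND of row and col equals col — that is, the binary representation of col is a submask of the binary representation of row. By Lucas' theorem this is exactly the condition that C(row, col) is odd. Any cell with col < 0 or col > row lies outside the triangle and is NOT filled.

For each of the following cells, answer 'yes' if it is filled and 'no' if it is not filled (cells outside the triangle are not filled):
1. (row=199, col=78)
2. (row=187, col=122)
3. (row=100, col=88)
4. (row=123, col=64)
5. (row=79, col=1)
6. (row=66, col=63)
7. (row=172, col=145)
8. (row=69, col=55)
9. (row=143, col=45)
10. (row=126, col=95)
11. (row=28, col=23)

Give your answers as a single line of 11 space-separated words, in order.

Answer: no no no yes yes no no no no no no

Derivation:
(199,78): row=0b11000111, col=0b1001110, row AND col = 0b1000110 = 70; 70 != 78 -> empty
(187,122): row=0b10111011, col=0b1111010, row AND col = 0b111010 = 58; 58 != 122 -> empty
(100,88): row=0b1100100, col=0b1011000, row AND col = 0b1000000 = 64; 64 != 88 -> empty
(123,64): row=0b1111011, col=0b1000000, row AND col = 0b1000000 = 64; 64 == 64 -> filled
(79,1): row=0b1001111, col=0b1, row AND col = 0b1 = 1; 1 == 1 -> filled
(66,63): row=0b1000010, col=0b111111, row AND col = 0b10 = 2; 2 != 63 -> empty
(172,145): row=0b10101100, col=0b10010001, row AND col = 0b10000000 = 128; 128 != 145 -> empty
(69,55): row=0b1000101, col=0b110111, row AND col = 0b101 = 5; 5 != 55 -> empty
(143,45): row=0b10001111, col=0b101101, row AND col = 0b1101 = 13; 13 != 45 -> empty
(126,95): row=0b1111110, col=0b1011111, row AND col = 0b1011110 = 94; 94 != 95 -> empty
(28,23): row=0b11100, col=0b10111, row AND col = 0b10100 = 20; 20 != 23 -> empty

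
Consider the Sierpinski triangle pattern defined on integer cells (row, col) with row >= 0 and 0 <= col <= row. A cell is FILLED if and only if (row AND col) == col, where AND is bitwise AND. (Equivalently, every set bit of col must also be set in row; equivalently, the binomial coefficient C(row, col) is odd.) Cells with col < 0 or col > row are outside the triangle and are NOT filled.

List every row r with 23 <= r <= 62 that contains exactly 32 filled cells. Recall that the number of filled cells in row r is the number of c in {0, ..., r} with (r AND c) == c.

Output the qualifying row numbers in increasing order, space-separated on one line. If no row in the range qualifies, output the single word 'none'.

Row r has 2^popcount(r) filled cells, so we need popcount(r) = log2(32) = 5.
Scan r = 23..62 and keep those with exactly 5 one-bits:
r=23=10111 popcount=4 -> skip
r=24=11000 popcount=2 -> skip
r=25=11001 popcount=3 -> skip
r=26=11010 popcount=3 -> skip
r=27=11011 popcount=4 -> skip
r=28=11100 popcount=3 -> skip
r=29=11101 popcount=4 -> skip
r=30=11110 popcount=4 -> skip
r=31=11111 popcount=5 -> KEEP
r=32=100000 popcount=1 -> skip
r=33=100001 popcount=2 -> skip
r=34=100010 popcount=2 -> skip
r=35=100011 popcount=3 -> skip
r=36=100100 popcount=2 -> skip
r=37=100101 popcount=3 -> skip
r=38=100110 popcount=3 -> skip
r=39=100111 popcount=4 -> skip
r=40=101000 popcount=2 -> skip
r=41=101001 popcount=3 -> skip
r=42=101010 popcount=3 -> skip
r=43=101011 popcount=4 -> skip
r=44=101100 popcount=3 -> skip
r=45=101101 popcount=4 -> skip
r=46=101110 popcount=4 -> skip
r=47=101111 popcount=5 -> KEEP
r=48=110000 popcount=2 -> skip
r=49=110001 popcount=3 -> skip
r=50=110010 popcount=3 -> skip
r=51=110011 popcount=4 -> skip
r=52=110100 popcount=3 -> skip
r=53=110101 popcount=4 -> skip
r=54=110110 popcount=4 -> skip
r=55=110111 popcount=5 -> KEEP
r=56=111000 popcount=3 -> skip
r=57=111001 popcount=4 -> skip
r=58=111010 popcount=4 -> skip
r=59=111011 popcount=5 -> KEEP
r=60=111100 popcount=4 -> skip
r=61=111101 popcount=5 -> KEEP
r=62=111110 popcount=5 -> KEEP
Kept rows: 31 47 55 59 61 62

Answer: 31 47 55 59 61 62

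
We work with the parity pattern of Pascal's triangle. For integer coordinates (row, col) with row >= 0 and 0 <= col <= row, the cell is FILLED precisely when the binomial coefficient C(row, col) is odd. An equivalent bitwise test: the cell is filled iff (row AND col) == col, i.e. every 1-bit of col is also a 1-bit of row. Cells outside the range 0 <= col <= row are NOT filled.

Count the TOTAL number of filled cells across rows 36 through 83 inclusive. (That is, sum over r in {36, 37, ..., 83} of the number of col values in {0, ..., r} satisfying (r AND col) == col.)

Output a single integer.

r36=100100 pc2: +4 =4
r37=100101 pc3: +8 =12
r38=100110 pc3: +8 =20
r39=100111 pc4: +16 =36
r40=101000 pc2: +4 =40
r41=101001 pc3: +8 =48
r42=101010 pc3: +8 =56
r43=101011 pc4: +16 =72
r44=101100 pc3: +8 =80
r45=101101 pc4: +16 =96
r46=101110 pc4: +16 =112
r47=101111 pc5: +32 =144
r48=110000 pc2: +4 =148
r49=110001 pc3: +8 =156
r50=110010 pc3: +8 =164
r51=110011 pc4: +16 =180
r52=110100 pc3: +8 =188
r53=110101 pc4: +16 =204
r54=110110 pc4: +16 =220
r55=110111 pc5: +32 =252
r56=111000 pc3: +8 =260
r57=111001 pc4: +16 =276
r58=111010 pc4: +16 =292
r59=111011 pc5: +32 =324
r60=111100 pc4: +16 =340
r61=111101 pc5: +32 =372
r62=111110 pc5: +32 =404
r63=111111 pc6: +64 =468
r64=1000000 pc1: +2 =470
r65=1000001 pc2: +4 =474
r66=1000010 pc2: +4 =478
r67=1000011 pc3: +8 =486
r68=1000100 pc2: +4 =490
r69=1000101 pc3: +8 =498
r70=1000110 pc3: +8 =506
r71=1000111 pc4: +16 =522
r72=1001000 pc2: +4 =526
r73=1001001 pc3: +8 =534
r74=1001010 pc3: +8 =542
r75=1001011 pc4: +16 =558
r76=1001100 pc3: +8 =566
r77=1001101 pc4: +16 =582
r78=1001110 pc4: +16 =598
r79=1001111 pc5: +32 =630
r80=1010000 pc2: +4 =634
r81=1010001 pc3: +8 =642
r82=1010010 pc3: +8 =650
r83=1010011 pc4: +16 =666

Answer: 666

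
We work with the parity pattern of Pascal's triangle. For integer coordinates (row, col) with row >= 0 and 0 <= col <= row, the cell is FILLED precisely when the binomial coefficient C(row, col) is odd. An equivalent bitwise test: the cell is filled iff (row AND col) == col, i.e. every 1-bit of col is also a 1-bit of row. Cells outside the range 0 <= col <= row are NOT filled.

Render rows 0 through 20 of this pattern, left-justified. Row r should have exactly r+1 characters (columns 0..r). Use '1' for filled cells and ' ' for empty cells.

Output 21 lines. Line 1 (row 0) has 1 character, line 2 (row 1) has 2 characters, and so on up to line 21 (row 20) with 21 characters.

Answer: 1
11
1 1
1111
1   1
11  11
1 1 1 1
11111111
1       1
11      11
1 1     1 1
1111    1111
1   1   1   1
11  11  11  11
1 1 1 1 1 1 1 1
1111111111111111
1               1
11              11
1 1             1 1
1111            1111
1   1           1   1

Derivation:
r0=0: 1
r1=1: 11
r2=10: 1 1
r3=11: 1111
r4=100: 1   1
r5=101: 11  11
r6=110: 1 1 1 1
r7=111: 11111111
r8=1000: 1       1
r9=1001: 11      11
r10=1010: 1 1     1 1
r11=1011: 1111    1111
r12=1100: 1   1   1   1
r13=1101: 11  11  11  11
r14=1110: 1 1 1 1 1 1 1 1
r15=1111: 1111111111111111
r16=10000: 1               1
r17=10001: 11              11
r18=10010: 1 1             1 1
r19=10011: 1111            1111
r20=10100: 1   1           1   1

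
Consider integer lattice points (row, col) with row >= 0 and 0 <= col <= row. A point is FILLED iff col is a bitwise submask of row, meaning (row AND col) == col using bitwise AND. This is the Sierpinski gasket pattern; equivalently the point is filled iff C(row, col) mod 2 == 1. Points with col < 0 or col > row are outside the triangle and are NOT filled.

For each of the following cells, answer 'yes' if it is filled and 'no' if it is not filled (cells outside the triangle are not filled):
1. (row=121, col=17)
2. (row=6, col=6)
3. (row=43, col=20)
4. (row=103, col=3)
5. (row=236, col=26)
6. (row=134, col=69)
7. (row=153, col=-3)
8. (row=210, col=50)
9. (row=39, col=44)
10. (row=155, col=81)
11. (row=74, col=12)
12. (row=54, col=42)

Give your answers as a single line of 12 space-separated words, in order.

Answer: yes yes no yes no no no no no no no no

Derivation:
(121,17): row=0b1111001, col=0b10001, row AND col = 0b10001 = 17; 17 == 17 -> filled
(6,6): row=0b110, col=0b110, row AND col = 0b110 = 6; 6 == 6 -> filled
(43,20): row=0b101011, col=0b10100, row AND col = 0b0 = 0; 0 != 20 -> empty
(103,3): row=0b1100111, col=0b11, row AND col = 0b11 = 3; 3 == 3 -> filled
(236,26): row=0b11101100, col=0b11010, row AND col = 0b1000 = 8; 8 != 26 -> empty
(134,69): row=0b10000110, col=0b1000101, row AND col = 0b100 = 4; 4 != 69 -> empty
(153,-3): col outside [0, 153] -> not filled
(210,50): row=0b11010010, col=0b110010, row AND col = 0b10010 = 18; 18 != 50 -> empty
(39,44): col outside [0, 39] -> not filled
(155,81): row=0b10011011, col=0b1010001, row AND col = 0b10001 = 17; 17 != 81 -> empty
(74,12): row=0b1001010, col=0b1100, row AND col = 0b1000 = 8; 8 != 12 -> empty
(54,42): row=0b110110, col=0b101010, row AND col = 0b100010 = 34; 34 != 42 -> empty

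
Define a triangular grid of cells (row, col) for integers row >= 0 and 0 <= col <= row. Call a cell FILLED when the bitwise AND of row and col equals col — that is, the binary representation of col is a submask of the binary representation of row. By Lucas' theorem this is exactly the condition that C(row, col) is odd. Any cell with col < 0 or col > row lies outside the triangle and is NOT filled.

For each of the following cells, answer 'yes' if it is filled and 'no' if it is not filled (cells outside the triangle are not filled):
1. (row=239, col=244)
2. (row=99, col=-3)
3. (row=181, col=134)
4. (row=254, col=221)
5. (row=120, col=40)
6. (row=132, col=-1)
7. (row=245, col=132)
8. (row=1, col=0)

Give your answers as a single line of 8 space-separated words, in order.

(239,244): col outside [0, 239] -> not filled
(99,-3): col outside [0, 99] -> not filled
(181,134): row=0b10110101, col=0b10000110, row AND col = 0b10000100 = 132; 132 != 134 -> empty
(254,221): row=0b11111110, col=0b11011101, row AND col = 0b11011100 = 220; 220 != 221 -> empty
(120,40): row=0b1111000, col=0b101000, row AND col = 0b101000 = 40; 40 == 40 -> filled
(132,-1): col outside [0, 132] -> not filled
(245,132): row=0b11110101, col=0b10000100, row AND col = 0b10000100 = 132; 132 == 132 -> filled
(1,0): row=0b1, col=0b0, row AND col = 0b0 = 0; 0 == 0 -> filled

Answer: no no no no yes no yes yes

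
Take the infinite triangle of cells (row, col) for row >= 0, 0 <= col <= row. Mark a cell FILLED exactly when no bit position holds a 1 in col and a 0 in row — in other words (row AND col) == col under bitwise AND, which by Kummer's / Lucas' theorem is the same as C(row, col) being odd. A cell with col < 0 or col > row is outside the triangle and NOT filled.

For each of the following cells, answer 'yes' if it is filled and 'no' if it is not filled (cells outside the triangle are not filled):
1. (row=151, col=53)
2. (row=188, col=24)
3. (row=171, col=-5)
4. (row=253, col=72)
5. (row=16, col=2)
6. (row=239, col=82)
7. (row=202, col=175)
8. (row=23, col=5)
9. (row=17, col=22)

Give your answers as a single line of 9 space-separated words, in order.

(151,53): row=0b10010111, col=0b110101, row AND col = 0b10101 = 21; 21 != 53 -> empty
(188,24): row=0b10111100, col=0b11000, row AND col = 0b11000 = 24; 24 == 24 -> filled
(171,-5): col outside [0, 171] -> not filled
(253,72): row=0b11111101, col=0b1001000, row AND col = 0b1001000 = 72; 72 == 72 -> filled
(16,2): row=0b10000, col=0b10, row AND col = 0b0 = 0; 0 != 2 -> empty
(239,82): row=0b11101111, col=0b1010010, row AND col = 0b1000010 = 66; 66 != 82 -> empty
(202,175): row=0b11001010, col=0b10101111, row AND col = 0b10001010 = 138; 138 != 175 -> empty
(23,5): row=0b10111, col=0b101, row AND col = 0b101 = 5; 5 == 5 -> filled
(17,22): col outside [0, 17] -> not filled

Answer: no yes no yes no no no yes no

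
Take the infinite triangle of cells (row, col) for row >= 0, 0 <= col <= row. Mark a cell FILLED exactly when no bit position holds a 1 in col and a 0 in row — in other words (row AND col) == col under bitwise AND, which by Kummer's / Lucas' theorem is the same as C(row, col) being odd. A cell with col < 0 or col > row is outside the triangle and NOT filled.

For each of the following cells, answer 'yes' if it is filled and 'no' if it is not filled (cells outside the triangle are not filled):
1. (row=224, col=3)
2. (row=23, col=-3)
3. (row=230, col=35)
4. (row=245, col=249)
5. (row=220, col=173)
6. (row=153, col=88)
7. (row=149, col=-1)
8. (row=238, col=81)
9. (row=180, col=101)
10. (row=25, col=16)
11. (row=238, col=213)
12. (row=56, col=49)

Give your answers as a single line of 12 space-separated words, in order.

(224,3): row=0b11100000, col=0b11, row AND col = 0b0 = 0; 0 != 3 -> empty
(23,-3): col outside [0, 23] -> not filled
(230,35): row=0b11100110, col=0b100011, row AND col = 0b100010 = 34; 34 != 35 -> empty
(245,249): col outside [0, 245] -> not filled
(220,173): row=0b11011100, col=0b10101101, row AND col = 0b10001100 = 140; 140 != 173 -> empty
(153,88): row=0b10011001, col=0b1011000, row AND col = 0b11000 = 24; 24 != 88 -> empty
(149,-1): col outside [0, 149] -> not filled
(238,81): row=0b11101110, col=0b1010001, row AND col = 0b1000000 = 64; 64 != 81 -> empty
(180,101): row=0b10110100, col=0b1100101, row AND col = 0b100100 = 36; 36 != 101 -> empty
(25,16): row=0b11001, col=0b10000, row AND col = 0b10000 = 16; 16 == 16 -> filled
(238,213): row=0b11101110, col=0b11010101, row AND col = 0b11000100 = 196; 196 != 213 -> empty
(56,49): row=0b111000, col=0b110001, row AND col = 0b110000 = 48; 48 != 49 -> empty

Answer: no no no no no no no no no yes no no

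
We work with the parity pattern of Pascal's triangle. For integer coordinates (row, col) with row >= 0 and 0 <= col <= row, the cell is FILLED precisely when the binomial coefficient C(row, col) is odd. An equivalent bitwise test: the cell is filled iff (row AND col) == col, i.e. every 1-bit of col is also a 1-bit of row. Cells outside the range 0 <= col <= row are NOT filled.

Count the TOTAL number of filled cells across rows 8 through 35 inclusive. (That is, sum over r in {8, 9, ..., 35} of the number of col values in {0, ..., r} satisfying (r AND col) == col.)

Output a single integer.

Answer: 234

Derivation:
r8=1000 pc1: +2 =2
r9=1001 pc2: +4 =6
r10=1010 pc2: +4 =10
r11=1011 pc3: +8 =18
r12=1100 pc2: +4 =22
r13=1101 pc3: +8 =30
r14=1110 pc3: +8 =38
r15=1111 pc4: +16 =54
r16=10000 pc1: +2 =56
r17=10001 pc2: +4 =60
r18=10010 pc2: +4 =64
r19=10011 pc3: +8 =72
r20=10100 pc2: +4 =76
r21=10101 pc3: +8 =84
r22=10110 pc3: +8 =92
r23=10111 pc4: +16 =108
r24=11000 pc2: +4 =112
r25=11001 pc3: +8 =120
r26=11010 pc3: +8 =128
r27=11011 pc4: +16 =144
r28=11100 pc3: +8 =152
r29=11101 pc4: +16 =168
r30=11110 pc4: +16 =184
r31=11111 pc5: +32 =216
r32=100000 pc1: +2 =218
r33=100001 pc2: +4 =222
r34=100010 pc2: +4 =226
r35=100011 pc3: +8 =234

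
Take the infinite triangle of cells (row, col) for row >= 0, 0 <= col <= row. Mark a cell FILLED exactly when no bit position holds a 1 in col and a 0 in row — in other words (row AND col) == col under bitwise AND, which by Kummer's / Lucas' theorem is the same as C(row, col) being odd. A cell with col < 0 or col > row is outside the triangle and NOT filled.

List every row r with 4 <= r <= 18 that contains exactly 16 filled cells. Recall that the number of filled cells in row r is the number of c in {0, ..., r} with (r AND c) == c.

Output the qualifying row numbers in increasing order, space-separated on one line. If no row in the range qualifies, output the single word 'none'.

Row r has 2^popcount(r) filled cells, so we need popcount(r) = log2(16) = 4.
Scan r = 4..18 and keep those with exactly 4 one-bits:
r=4=100 popcount=1 -> skip
r=5=101 popcount=2 -> skip
r=6=110 popcount=2 -> skip
r=7=111 popcount=3 -> skip
r=8=1000 popcount=1 -> skip
r=9=1001 popcount=2 -> skip
r=10=1010 popcount=2 -> skip
r=11=1011 popcount=3 -> skip
r=12=1100 popcount=2 -> skip
r=13=1101 popcount=3 -> skip
r=14=1110 popcount=3 -> skip
r=15=1111 popcount=4 -> KEEP
r=16=10000 popcount=1 -> skip
r=17=10001 popcount=2 -> skip
r=18=10010 popcount=2 -> skip
Kept rows: 15

Answer: 15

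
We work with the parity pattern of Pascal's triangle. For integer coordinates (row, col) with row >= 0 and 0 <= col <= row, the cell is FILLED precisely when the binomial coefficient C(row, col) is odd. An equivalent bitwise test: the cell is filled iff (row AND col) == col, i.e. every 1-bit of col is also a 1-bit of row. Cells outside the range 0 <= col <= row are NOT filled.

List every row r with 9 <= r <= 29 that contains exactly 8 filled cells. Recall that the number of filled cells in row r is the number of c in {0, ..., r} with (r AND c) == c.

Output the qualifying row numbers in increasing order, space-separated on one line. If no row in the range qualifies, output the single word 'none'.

Row r has 2^popcount(r) filled cells, so we need popcount(r) = log2(8) = 3.
Scan r = 9..29 and keep those with exactly 3 one-bits:
r=9=1001 popcount=2 -> skip
r=10=1010 popcount=2 -> skip
r=11=1011 popcount=3 -> KEEP
r=12=1100 popcount=2 -> skip
r=13=1101 popcount=3 -> KEEP
r=14=1110 popcount=3 -> KEEP
r=15=1111 popcount=4 -> skip
r=16=10000 popcount=1 -> skip
r=17=10001 popcount=2 -> skip
r=18=10010 popcount=2 -> skip
r=19=10011 popcount=3 -> KEEP
r=20=10100 popcount=2 -> skip
r=21=10101 popcount=3 -> KEEP
r=22=10110 popcount=3 -> KEEP
r=23=10111 popcount=4 -> skip
r=24=11000 popcount=2 -> skip
r=25=11001 popcount=3 -> KEEP
r=26=11010 popcount=3 -> KEEP
r=27=11011 popcount=4 -> skip
r=28=11100 popcount=3 -> KEEP
r=29=11101 popcount=4 -> skip
Kept rows: 11 13 14 19 21 22 25 26 28

Answer: 11 13 14 19 21 22 25 26 28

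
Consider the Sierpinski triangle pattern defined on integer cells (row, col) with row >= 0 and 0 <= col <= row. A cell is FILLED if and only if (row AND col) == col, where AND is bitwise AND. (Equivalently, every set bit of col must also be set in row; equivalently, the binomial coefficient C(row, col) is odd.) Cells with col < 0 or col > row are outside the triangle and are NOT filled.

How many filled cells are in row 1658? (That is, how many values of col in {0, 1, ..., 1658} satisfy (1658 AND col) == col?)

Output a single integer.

Answer: 128

Derivation:
1658 in binary = 11001111010
popcount(1658) = number of 1-bits in 11001111010 = 7
A col c satisfies (1658 AND c) == c iff every set bit of c is also set in 1658; each of the 7 set bits of 1658 can independently be on or off in c.
count = 2^7 = 128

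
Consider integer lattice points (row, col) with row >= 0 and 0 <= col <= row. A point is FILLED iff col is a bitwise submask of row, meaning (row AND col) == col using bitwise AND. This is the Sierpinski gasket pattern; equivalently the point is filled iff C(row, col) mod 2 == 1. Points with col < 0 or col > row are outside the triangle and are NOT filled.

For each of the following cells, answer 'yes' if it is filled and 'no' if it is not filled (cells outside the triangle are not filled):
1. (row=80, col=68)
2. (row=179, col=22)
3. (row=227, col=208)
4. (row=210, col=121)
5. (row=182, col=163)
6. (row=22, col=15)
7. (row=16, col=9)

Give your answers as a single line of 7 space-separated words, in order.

(80,68): row=0b1010000, col=0b1000100, row AND col = 0b1000000 = 64; 64 != 68 -> empty
(179,22): row=0b10110011, col=0b10110, row AND col = 0b10010 = 18; 18 != 22 -> empty
(227,208): row=0b11100011, col=0b11010000, row AND col = 0b11000000 = 192; 192 != 208 -> empty
(210,121): row=0b11010010, col=0b1111001, row AND col = 0b1010000 = 80; 80 != 121 -> empty
(182,163): row=0b10110110, col=0b10100011, row AND col = 0b10100010 = 162; 162 != 163 -> empty
(22,15): row=0b10110, col=0b1111, row AND col = 0b110 = 6; 6 != 15 -> empty
(16,9): row=0b10000, col=0b1001, row AND col = 0b0 = 0; 0 != 9 -> empty

Answer: no no no no no no no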